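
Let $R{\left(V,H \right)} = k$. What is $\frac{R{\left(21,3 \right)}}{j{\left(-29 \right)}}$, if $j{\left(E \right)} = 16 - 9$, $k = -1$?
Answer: $- \frac{1}{7} \approx -0.14286$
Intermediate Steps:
$R{\left(V,H \right)} = -1$
$j{\left(E \right)} = 7$
$\frac{R{\left(21,3 \right)}}{j{\left(-29 \right)}} = - \frac{1}{7}$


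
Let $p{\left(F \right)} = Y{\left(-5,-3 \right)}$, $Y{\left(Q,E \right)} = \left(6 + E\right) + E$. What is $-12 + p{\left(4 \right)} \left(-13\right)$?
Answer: $-12$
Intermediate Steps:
$Y{\left(Q,E \right)} = 6 + 2 E$
$p{\left(F \right)} = 0$ ($p{\left(F \right)} = 6 + 2 \left(-3\right) = 6 - 6 = 0$)
$-12 + p{\left(4 \right)} \left(-13\right) = -12 + 0 \left(-13\right) = -12 + 0 = -12$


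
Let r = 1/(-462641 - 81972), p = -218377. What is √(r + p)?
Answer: I*√64771343161739526/544613 ≈ 467.31*I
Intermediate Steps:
r = -1/544613 (r = 1/(-544613) = -1/544613 ≈ -1.8362e-6)
√(r + p) = √(-1/544613 - 218377) = √(-118930953102/544613) = I*√64771343161739526/544613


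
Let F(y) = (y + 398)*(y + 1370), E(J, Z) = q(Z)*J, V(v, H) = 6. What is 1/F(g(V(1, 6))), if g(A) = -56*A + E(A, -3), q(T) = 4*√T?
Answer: -I/(-62380*I + 26304*√3) ≈ 1.0454e-5 - 7.6353e-6*I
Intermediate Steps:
E(J, Z) = 4*J*√Z (E(J, Z) = (4*√Z)*J = 4*J*√Z)
g(A) = -56*A + 4*I*A*√3 (g(A) = -56*A + 4*A*√(-3) = -56*A + 4*A*(I*√3) = -56*A + 4*I*A*√3)
F(y) = (398 + y)*(1370 + y)
1/F(g(V(1, 6))) = 1/(545260 + (4*6*(-14 + I*√3))² + 1768*(4*6*(-14 + I*√3))) = 1/(545260 + (-336 + 24*I*√3)² + 1768*(-336 + 24*I*√3)) = 1/(545260 + (-336 + 24*I*√3)² + (-594048 + 42432*I*√3)) = 1/(-48788 + (-336 + 24*I*√3)² + 42432*I*√3)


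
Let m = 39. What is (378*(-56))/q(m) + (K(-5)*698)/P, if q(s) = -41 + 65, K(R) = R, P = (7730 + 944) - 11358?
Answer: -1181899/1342 ≈ -880.70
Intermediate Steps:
P = -2684 (P = 8674 - 11358 = -2684)
q(s) = 24
(378*(-56))/q(m) + (K(-5)*698)/P = (378*(-56))/24 - 5*698/(-2684) = -21168*1/24 - 3490*(-1/2684) = -882 + 1745/1342 = -1181899/1342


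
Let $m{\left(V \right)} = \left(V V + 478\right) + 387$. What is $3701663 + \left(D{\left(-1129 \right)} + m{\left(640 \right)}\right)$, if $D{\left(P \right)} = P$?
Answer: $4110999$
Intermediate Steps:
$m{\left(V \right)} = 865 + V^{2}$ ($m{\left(V \right)} = \left(V^{2} + 478\right) + 387 = \left(478 + V^{2}\right) + 387 = 865 + V^{2}$)
$3701663 + \left(D{\left(-1129 \right)} + m{\left(640 \right)}\right) = 3701663 + \left(-1129 + \left(865 + 640^{2}\right)\right) = 3701663 + \left(-1129 + \left(865 + 409600\right)\right) = 3701663 + \left(-1129 + 410465\right) = 3701663 + 409336 = 4110999$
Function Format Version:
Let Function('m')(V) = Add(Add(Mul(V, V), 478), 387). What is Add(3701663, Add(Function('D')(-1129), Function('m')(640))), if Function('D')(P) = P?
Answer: 4110999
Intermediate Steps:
Function('m')(V) = Add(865, Pow(V, 2)) (Function('m')(V) = Add(Add(Pow(V, 2), 478), 387) = Add(Add(478, Pow(V, 2)), 387) = Add(865, Pow(V, 2)))
Add(3701663, Add(Function('D')(-1129), Function('m')(640))) = Add(3701663, Add(-1129, Add(865, Pow(640, 2)))) = Add(3701663, Add(-1129, Add(865, 409600))) = Add(3701663, Add(-1129, 410465)) = Add(3701663, 409336) = 4110999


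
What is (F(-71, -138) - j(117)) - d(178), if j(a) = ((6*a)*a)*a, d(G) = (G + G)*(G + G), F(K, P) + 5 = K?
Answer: -9736490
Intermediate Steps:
F(K, P) = -5 + K
d(G) = 4*G² (d(G) = (2*G)*(2*G) = 4*G²)
j(a) = 6*a³ (j(a) = (6*a²)*a = 6*a³)
(F(-71, -138) - j(117)) - d(178) = ((-5 - 71) - 6*117³) - 4*178² = (-76 - 6*1601613) - 4*31684 = (-76 - 1*9609678) - 1*126736 = (-76 - 9609678) - 126736 = -9609754 - 126736 = -9736490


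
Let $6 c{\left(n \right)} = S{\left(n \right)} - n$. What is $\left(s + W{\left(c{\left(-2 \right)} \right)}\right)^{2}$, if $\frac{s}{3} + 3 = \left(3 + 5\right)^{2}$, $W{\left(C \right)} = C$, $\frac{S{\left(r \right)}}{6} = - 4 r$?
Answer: $\frac{329476}{9} \approx 36608.0$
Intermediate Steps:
$S{\left(r \right)} = - 24 r$ ($S{\left(r \right)} = 6 \left(- 4 r\right) = - 24 r$)
$c{\left(n \right)} = - \frac{25 n}{6}$ ($c{\left(n \right)} = \frac{- 24 n - n}{6} = \frac{\left(-25\right) n}{6} = - \frac{25 n}{6}$)
$s = 183$ ($s = -9 + 3 \left(3 + 5\right)^{2} = -9 + 3 \cdot 8^{2} = -9 + 3 \cdot 64 = -9 + 192 = 183$)
$\left(s + W{\left(c{\left(-2 \right)} \right)}\right)^{2} = \left(183 - - \frac{25}{3}\right)^{2} = \left(183 + \frac{25}{3}\right)^{2} = \left(\frac{574}{3}\right)^{2} = \frac{329476}{9}$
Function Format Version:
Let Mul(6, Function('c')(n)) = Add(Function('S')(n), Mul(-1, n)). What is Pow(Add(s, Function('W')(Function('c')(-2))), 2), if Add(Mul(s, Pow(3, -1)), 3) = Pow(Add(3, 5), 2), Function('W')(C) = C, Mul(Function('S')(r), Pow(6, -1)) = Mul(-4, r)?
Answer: Rational(329476, 9) ≈ 36608.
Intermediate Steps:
Function('S')(r) = Mul(-24, r) (Function('S')(r) = Mul(6, Mul(-4, r)) = Mul(-24, r))
Function('c')(n) = Mul(Rational(-25, 6), n) (Function('c')(n) = Mul(Rational(1, 6), Add(Mul(-24, n), Mul(-1, n))) = Mul(Rational(1, 6), Mul(-25, n)) = Mul(Rational(-25, 6), n))
s = 183 (s = Add(-9, Mul(3, Pow(Add(3, 5), 2))) = Add(-9, Mul(3, Pow(8, 2))) = Add(-9, Mul(3, 64)) = Add(-9, 192) = 183)
Pow(Add(s, Function('W')(Function('c')(-2))), 2) = Pow(Add(183, Mul(Rational(-25, 6), -2)), 2) = Pow(Add(183, Rational(25, 3)), 2) = Pow(Rational(574, 3), 2) = Rational(329476, 9)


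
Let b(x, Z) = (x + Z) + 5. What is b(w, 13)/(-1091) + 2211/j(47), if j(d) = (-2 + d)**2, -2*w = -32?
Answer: 781117/736425 ≈ 1.0607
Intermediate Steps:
w = 16 (w = -1/2*(-32) = 16)
b(x, Z) = 5 + Z + x (b(x, Z) = (Z + x) + 5 = 5 + Z + x)
b(w, 13)/(-1091) + 2211/j(47) = (5 + 13 + 16)/(-1091) + 2211/((-2 + 47)**2) = 34*(-1/1091) + 2211/(45**2) = -34/1091 + 2211/2025 = -34/1091 + 2211*(1/2025) = -34/1091 + 737/675 = 781117/736425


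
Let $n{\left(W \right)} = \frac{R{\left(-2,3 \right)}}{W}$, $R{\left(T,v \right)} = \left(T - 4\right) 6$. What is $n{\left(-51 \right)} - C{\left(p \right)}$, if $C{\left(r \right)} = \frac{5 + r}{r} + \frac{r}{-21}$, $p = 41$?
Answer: $\frac{22487}{14637} \approx 1.5363$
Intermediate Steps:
$R{\left(T,v \right)} = -24 + 6 T$ ($R{\left(T,v \right)} = \left(-4 + T\right) 6 = -24 + 6 T$)
$n{\left(W \right)} = - \frac{36}{W}$ ($n{\left(W \right)} = \frac{-24 + 6 \left(-2\right)}{W} = \frac{-24 - 12}{W} = - \frac{36}{W}$)
$C{\left(r \right)} = - \frac{r}{21} + \frac{5 + r}{r}$ ($C{\left(r \right)} = \frac{5 + r}{r} + r \left(- \frac{1}{21}\right) = \frac{5 + r}{r} - \frac{r}{21} = - \frac{r}{21} + \frac{5 + r}{r}$)
$n{\left(-51 \right)} - C{\left(p \right)} = - \frac{36}{-51} - \left(1 + \frac{5}{41} - \frac{41}{21}\right) = \left(-36\right) \left(- \frac{1}{51}\right) - \left(1 + 5 \cdot \frac{1}{41} - \frac{41}{21}\right) = \frac{12}{17} - \left(1 + \frac{5}{41} - \frac{41}{21}\right) = \frac{12}{17} - - \frac{715}{861} = \frac{12}{17} + \frac{715}{861} = \frac{22487}{14637}$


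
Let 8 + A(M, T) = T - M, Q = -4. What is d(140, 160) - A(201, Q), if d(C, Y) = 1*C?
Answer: 353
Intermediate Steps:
d(C, Y) = C
A(M, T) = -8 + T - M (A(M, T) = -8 + (T - M) = -8 + T - M)
d(140, 160) - A(201, Q) = 140 - (-8 - 4 - 1*201) = 140 - (-8 - 4 - 201) = 140 - 1*(-213) = 140 + 213 = 353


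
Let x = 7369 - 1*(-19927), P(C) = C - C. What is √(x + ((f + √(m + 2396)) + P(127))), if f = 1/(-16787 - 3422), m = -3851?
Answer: √(11147786856367 + 408403681*I*√1455)/20209 ≈ 165.22 + 0.11544*I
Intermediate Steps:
P(C) = 0
f = -1/20209 (f = 1/(-20209) = -1/20209 ≈ -4.9483e-5)
x = 27296 (x = 7369 + 19927 = 27296)
√(x + ((f + √(m + 2396)) + P(127))) = √(27296 + ((-1/20209 + √(-3851 + 2396)) + 0)) = √(27296 + ((-1/20209 + √(-1455)) + 0)) = √(27296 + ((-1/20209 + I*√1455) + 0)) = √(27296 + (-1/20209 + I*√1455)) = √(551624863/20209 + I*√1455)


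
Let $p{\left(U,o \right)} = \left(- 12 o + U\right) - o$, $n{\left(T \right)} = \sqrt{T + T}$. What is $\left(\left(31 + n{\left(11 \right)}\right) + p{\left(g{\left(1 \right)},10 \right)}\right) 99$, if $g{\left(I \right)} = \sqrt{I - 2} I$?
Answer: $-9801 + 99 i + 99 \sqrt{22} \approx -9336.7 + 99.0 i$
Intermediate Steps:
$g{\left(I \right)} = I \sqrt{-2 + I}$ ($g{\left(I \right)} = \sqrt{-2 + I} I = I \sqrt{-2 + I}$)
$n{\left(T \right)} = \sqrt{2} \sqrt{T}$ ($n{\left(T \right)} = \sqrt{2 T} = \sqrt{2} \sqrt{T}$)
$p{\left(U,o \right)} = U - 13 o$ ($p{\left(U,o \right)} = \left(U - 12 o\right) - o = U - 13 o$)
$\left(\left(31 + n{\left(11 \right)}\right) + p{\left(g{\left(1 \right)},10 \right)}\right) 99 = \left(\left(31 + \sqrt{2} \sqrt{11}\right) + \left(1 \sqrt{-2 + 1} - 130\right)\right) 99 = \left(\left(31 + \sqrt{22}\right) - \left(130 - \sqrt{-1}\right)\right) 99 = \left(\left(31 + \sqrt{22}\right) - \left(130 - i\right)\right) 99 = \left(-99 + i + \sqrt{22}\right) 99 = -9801 + 99 i + 99 \sqrt{22}$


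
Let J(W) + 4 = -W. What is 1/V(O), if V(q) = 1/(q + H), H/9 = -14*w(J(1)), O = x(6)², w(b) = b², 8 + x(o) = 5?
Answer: -3141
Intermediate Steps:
J(W) = -4 - W
x(o) = -3 (x(o) = -8 + 5 = -3)
O = 9 (O = (-3)² = 9)
H = -3150 (H = 9*(-14*(-4 - 1*1)²) = 9*(-14*(-4 - 1)²) = 9*(-14*(-5)²) = 9*(-14*25) = 9*(-350) = -3150)
V(q) = 1/(-3150 + q) (V(q) = 1/(q - 3150) = 1/(-3150 + q))
1/V(O) = 1/(1/(-3150 + 9)) = 1/(1/(-3141)) = 1/(-1/3141) = -3141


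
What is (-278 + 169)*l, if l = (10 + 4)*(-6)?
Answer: 9156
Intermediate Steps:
l = -84 (l = 14*(-6) = -84)
(-278 + 169)*l = (-278 + 169)*(-84) = -109*(-84) = 9156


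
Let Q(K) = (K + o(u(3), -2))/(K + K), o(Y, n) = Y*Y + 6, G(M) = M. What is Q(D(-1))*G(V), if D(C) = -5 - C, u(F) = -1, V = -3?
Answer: 9/8 ≈ 1.1250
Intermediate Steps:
o(Y, n) = 6 + Y**2 (o(Y, n) = Y**2 + 6 = 6 + Y**2)
Q(K) = (7 + K)/(2*K) (Q(K) = (K + (6 + (-1)**2))/(K + K) = (K + (6 + 1))/((2*K)) = (K + 7)*(1/(2*K)) = (7 + K)*(1/(2*K)) = (7 + K)/(2*K))
Q(D(-1))*G(V) = ((7 + (-5 - 1*(-1)))/(2*(-5 - 1*(-1))))*(-3) = ((7 + (-5 + 1))/(2*(-5 + 1)))*(-3) = ((1/2)*(7 - 4)/(-4))*(-3) = ((1/2)*(-1/4)*3)*(-3) = -3/8*(-3) = 9/8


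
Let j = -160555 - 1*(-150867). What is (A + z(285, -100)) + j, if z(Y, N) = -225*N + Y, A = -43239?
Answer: -30142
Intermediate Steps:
j = -9688 (j = -160555 + 150867 = -9688)
z(Y, N) = Y - 225*N
(A + z(285, -100)) + j = (-43239 + (285 - 225*(-100))) - 9688 = (-43239 + (285 + 22500)) - 9688 = (-43239 + 22785) - 9688 = -20454 - 9688 = -30142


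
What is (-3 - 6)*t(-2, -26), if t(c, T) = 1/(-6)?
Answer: 3/2 ≈ 1.5000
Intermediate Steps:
t(c, T) = -1/6
(-3 - 6)*t(-2, -26) = (-3 - 6)*(-1/6) = -9*(-1/6) = 3/2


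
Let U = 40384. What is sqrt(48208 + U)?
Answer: 28*sqrt(113) ≈ 297.64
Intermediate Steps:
sqrt(48208 + U) = sqrt(48208 + 40384) = sqrt(88592) = 28*sqrt(113)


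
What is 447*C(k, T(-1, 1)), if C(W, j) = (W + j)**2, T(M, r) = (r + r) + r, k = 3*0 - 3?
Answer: 0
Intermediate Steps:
k = -3 (k = 0 - 3 = -3)
T(M, r) = 3*r (T(M, r) = 2*r + r = 3*r)
447*C(k, T(-1, 1)) = 447*(-3 + 3*1)**2 = 447*(-3 + 3)**2 = 447*0**2 = 447*0 = 0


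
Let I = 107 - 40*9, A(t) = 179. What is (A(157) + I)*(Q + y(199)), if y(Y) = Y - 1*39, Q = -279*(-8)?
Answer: -177008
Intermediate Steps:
Q = 2232
y(Y) = -39 + Y (y(Y) = Y - 39 = -39 + Y)
I = -253 (I = 107 - 360 = -253)
(A(157) + I)*(Q + y(199)) = (179 - 253)*(2232 + (-39 + 199)) = -74*(2232 + 160) = -74*2392 = -177008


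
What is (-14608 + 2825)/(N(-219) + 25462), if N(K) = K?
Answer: -11783/25243 ≈ -0.46678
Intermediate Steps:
(-14608 + 2825)/(N(-219) + 25462) = (-14608 + 2825)/(-219 + 25462) = -11783/25243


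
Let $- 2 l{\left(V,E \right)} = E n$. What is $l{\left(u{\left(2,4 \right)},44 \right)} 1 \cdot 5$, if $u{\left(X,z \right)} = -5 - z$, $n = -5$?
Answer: $550$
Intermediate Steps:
$l{\left(V,E \right)} = \frac{5 E}{2}$ ($l{\left(V,E \right)} = - \frac{E \left(-5\right)}{2} = - \frac{\left(-5\right) E}{2} = \frac{5 E}{2}$)
$l{\left(u{\left(2,4 \right)},44 \right)} 1 \cdot 5 = \frac{5}{2} \cdot 44 \cdot 1 \cdot 5 = 110 \cdot 5 = 550$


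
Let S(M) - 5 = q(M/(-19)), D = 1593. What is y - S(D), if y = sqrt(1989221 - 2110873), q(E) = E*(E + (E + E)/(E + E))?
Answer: -2509187/361 + 2*I*sqrt(30413) ≈ -6950.7 + 348.79*I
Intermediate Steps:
q(E) = E*(1 + E) (q(E) = E*(E + (2*E)/((2*E))) = E*(E + (2*E)*(1/(2*E))) = E*(E + 1) = E*(1 + E))
S(M) = 5 - M*(1 - M/19)/19 (S(M) = 5 + (M/(-19))*(1 + M/(-19)) = 5 + (M*(-1/19))*(1 + M*(-1/19)) = 5 + (-M/19)*(1 - M/19) = 5 - M*(1 - M/19)/19)
y = 2*I*sqrt(30413) (y = sqrt(-121652) = 2*I*sqrt(30413) ≈ 348.79*I)
y - S(D) = 2*I*sqrt(30413) - (5 + (1/361)*1593*(-19 + 1593)) = 2*I*sqrt(30413) - (5 + (1/361)*1593*1574) = 2*I*sqrt(30413) - (5 + 2507382/361) = 2*I*sqrt(30413) - 1*2509187/361 = 2*I*sqrt(30413) - 2509187/361 = -2509187/361 + 2*I*sqrt(30413)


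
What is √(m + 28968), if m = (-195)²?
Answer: √66993 ≈ 258.83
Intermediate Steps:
m = 38025
√(m + 28968) = √(38025 + 28968) = √66993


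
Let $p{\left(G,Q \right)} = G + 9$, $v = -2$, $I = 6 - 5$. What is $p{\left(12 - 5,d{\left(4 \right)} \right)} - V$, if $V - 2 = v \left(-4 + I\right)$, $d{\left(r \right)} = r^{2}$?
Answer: $8$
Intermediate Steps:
$I = 1$ ($I = 6 - 5 = 1$)
$p{\left(G,Q \right)} = 9 + G$
$V = 8$ ($V = 2 - 2 \left(-4 + 1\right) = 2 - -6 = 2 + 6 = 8$)
$p{\left(12 - 5,d{\left(4 \right)} \right)} - V = \left(9 + \left(12 - 5\right)\right) - 8 = \left(9 + 7\right) - 8 = 16 - 8 = 8$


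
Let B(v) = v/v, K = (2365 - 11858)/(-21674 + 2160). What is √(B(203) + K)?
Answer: 3*√519782/1774 ≈ 1.2192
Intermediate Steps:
K = 863/1774 (K = -9493/(-19514) = -9493*(-1/19514) = 863/1774 ≈ 0.48647)
B(v) = 1
√(B(203) + K) = √(1 + 863/1774) = √(2637/1774) = 3*√519782/1774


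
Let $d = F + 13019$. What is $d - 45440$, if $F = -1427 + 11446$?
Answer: $-22402$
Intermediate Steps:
$F = 10019$
$d = 23038$ ($d = 10019 + 13019 = 23038$)
$d - 45440 = 23038 - 45440 = -22402$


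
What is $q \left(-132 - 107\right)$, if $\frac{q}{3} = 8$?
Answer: $-5736$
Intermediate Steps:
$q = 24$ ($q = 3 \cdot 8 = 24$)
$q \left(-132 - 107\right) = 24 \left(-132 - 107\right) = 24 \left(-239\right) = -5736$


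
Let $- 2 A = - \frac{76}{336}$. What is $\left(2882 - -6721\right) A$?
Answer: $\frac{60819}{56} \approx 1086.1$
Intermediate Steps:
$A = \frac{19}{168}$ ($A = - \frac{\left(-76\right) \frac{1}{336}}{2} = \left(- \frac{1}{2}\right) \left(- \frac{19}{84}\right) = \frac{19}{168} \approx 0.1131$)
$\left(2882 - -6721\right) A = \left(2882 - -6721\right) \frac{19}{168} = \left(2882 + 6721\right) \frac{19}{168} = 9603 \cdot \frac{19}{168} = \frac{60819}{56}$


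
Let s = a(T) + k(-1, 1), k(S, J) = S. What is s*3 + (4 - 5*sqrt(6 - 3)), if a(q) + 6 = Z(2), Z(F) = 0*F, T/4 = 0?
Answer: -17 - 5*sqrt(3) ≈ -25.660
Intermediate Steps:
T = 0 (T = 4*0 = 0)
Z(F) = 0
a(q) = -6 (a(q) = -6 + 0 = -6)
s = -7 (s = -6 - 1 = -7)
s*3 + (4 - 5*sqrt(6 - 3)) = -7*3 + (4 - 5*sqrt(6 - 3)) = -21 + (4 - 5*sqrt(3)) = -17 - 5*sqrt(3)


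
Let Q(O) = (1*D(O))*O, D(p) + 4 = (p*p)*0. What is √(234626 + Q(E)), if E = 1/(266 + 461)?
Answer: √124006642246/727 ≈ 484.38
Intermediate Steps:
D(p) = -4 (D(p) = -4 + (p*p)*0 = -4 + p²*0 = -4 + 0 = -4)
E = 1/727 ≈ 0.0013755
Q(O) = -4*O (Q(O) = (1*(-4))*O = -4*O)
√(234626 + Q(E)) = √(234626 - 4*1/727) = √(234626 - 4/727) = √(170573098/727) = √124006642246/727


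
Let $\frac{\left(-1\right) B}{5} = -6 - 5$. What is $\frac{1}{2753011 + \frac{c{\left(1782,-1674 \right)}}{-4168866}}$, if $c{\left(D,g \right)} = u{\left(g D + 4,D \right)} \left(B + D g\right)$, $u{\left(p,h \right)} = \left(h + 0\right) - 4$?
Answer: $\frac{2084433}{5741118876320} \approx 3.6307 \cdot 10^{-7}$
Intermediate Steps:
$u{\left(p,h \right)} = -4 + h$ ($u{\left(p,h \right)} = h - 4 = -4 + h$)
$B = 55$ ($B = - 5 \left(-6 - 5\right) = \left(-5\right) \left(-11\right) = 55$)
$c{\left(D,g \right)} = \left(-4 + D\right) \left(55 + D g\right)$
$\frac{1}{2753011 + \frac{c{\left(1782,-1674 \right)}}{-4168866}} = \frac{1}{2753011 + \frac{\left(-4 + 1782\right) \left(55 + 1782 \left(-1674\right)\right)}{-4168866}} = \frac{1}{2753011 + 1778 \left(55 - 2983068\right) \left(- \frac{1}{4168866}\right)} = \frac{1}{2753011 + 1778 \left(-2983013\right) \left(- \frac{1}{4168866}\right)} = \frac{1}{2753011 - - \frac{2651898557}{2084433}} = \frac{1}{2753011 + \frac{2651898557}{2084433}} = \frac{1}{\frac{5741118876320}{2084433}} = \frac{2084433}{5741118876320}$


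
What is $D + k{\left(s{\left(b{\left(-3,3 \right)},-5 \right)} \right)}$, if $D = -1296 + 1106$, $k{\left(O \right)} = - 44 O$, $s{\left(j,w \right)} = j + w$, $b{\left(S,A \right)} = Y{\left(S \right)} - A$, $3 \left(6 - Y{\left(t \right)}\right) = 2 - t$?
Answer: $- \frac{86}{3} \approx -28.667$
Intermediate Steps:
$Y{\left(t \right)} = \frac{16}{3} + \frac{t}{3}$ ($Y{\left(t \right)} = 6 - \frac{2 - t}{3} = 6 + \left(- \frac{2}{3} + \frac{t}{3}\right) = \frac{16}{3} + \frac{t}{3}$)
$b{\left(S,A \right)} = \frac{16}{3} - A + \frac{S}{3}$ ($b{\left(S,A \right)} = \left(\frac{16}{3} + \frac{S}{3}\right) - A = \frac{16}{3} - A + \frac{S}{3}$)
$D = -190$
$D + k{\left(s{\left(b{\left(-3,3 \right)},-5 \right)} \right)} = -190 - 44 \left(\left(\frac{16}{3} - 3 + \frac{1}{3} \left(-3\right)\right) - 5\right) = -190 - 44 \left(\left(\frac{16}{3} - 3 - 1\right) - 5\right) = -190 - 44 \left(\frac{4}{3} - 5\right) = -190 - - \frac{484}{3} = -190 + \frac{484}{3} = - \frac{86}{3}$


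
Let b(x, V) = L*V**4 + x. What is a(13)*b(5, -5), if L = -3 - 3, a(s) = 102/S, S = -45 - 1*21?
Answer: 63665/11 ≈ 5787.7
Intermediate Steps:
S = -66 (S = -45 - 21 = -66)
a(s) = -17/11 (a(s) = 102/(-66) = 102*(-1/66) = -17/11)
L = -6
b(x, V) = x - 6*V**4 (b(x, V) = -6*V**4 + x = x - 6*V**4)
a(13)*b(5, -5) = -17*(5 - 6*(-5)**4)/11 = -17*(5 - 6*625)/11 = -17*(5 - 3750)/11 = -17/11*(-3745) = 63665/11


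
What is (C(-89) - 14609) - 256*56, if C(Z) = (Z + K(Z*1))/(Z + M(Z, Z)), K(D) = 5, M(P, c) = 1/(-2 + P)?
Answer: -19537238/675 ≈ -28944.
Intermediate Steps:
C(Z) = (5 + Z)/(Z + 1/(-2 + Z)) (C(Z) = (Z + 5)/(Z + 1/(-2 + Z)) = (5 + Z)/(Z + 1/(-2 + Z)))
(C(-89) - 14609) - 256*56 = ((-2 - 89)*(5 - 89)/(1 - 89*(-2 - 89)) - 14609) - 256*56 = (-91*(-84)/(1 - 89*(-91)) - 14609) - 14336 = (-91*(-84)/(1 + 8099) - 14609) - 14336 = (-91*(-84)/8100 - 14609) - 14336 = ((1/8100)*(-91)*(-84) - 14609) - 14336 = (637/675 - 14609) - 14336 = -9860438/675 - 14336 = -19537238/675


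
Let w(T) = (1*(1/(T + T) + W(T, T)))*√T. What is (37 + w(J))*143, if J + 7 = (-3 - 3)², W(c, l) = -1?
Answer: 5291 - 8151*√29/58 ≈ 4534.2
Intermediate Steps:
J = 29 (J = -7 + (-3 - 3)² = -7 + (-6)² = -7 + 36 = 29)
w(T) = √T*(-1 + 1/(2*T)) (w(T) = (1*(1/(T + T) - 1))*√T = (1*(1/(2*T) - 1))*√T = (1*(-1 + 1/(2*T)))*√T = (-1 + 1/(2*T))*√T = √T*(-1 + 1/(2*T)))
(37 + w(J))*143 = (37 + (½ - 1*29)/√29)*143 = (37 + (√29/29)*(½ - 29))*143 = (37 + (√29/29)*(-57/2))*143 = (37 - 57*√29/58)*143 = 5291 - 8151*√29/58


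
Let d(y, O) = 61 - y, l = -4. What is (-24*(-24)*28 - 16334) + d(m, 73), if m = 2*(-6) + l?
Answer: -129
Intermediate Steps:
m = -16 (m = 2*(-6) - 4 = -12 - 4 = -16)
(-24*(-24)*28 - 16334) + d(m, 73) = (-24*(-24)*28 - 16334) + (61 - 1*(-16)) = (576*28 - 16334) + (61 + 16) = (16128 - 16334) + 77 = -206 + 77 = -129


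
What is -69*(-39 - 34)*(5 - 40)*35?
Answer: -6170325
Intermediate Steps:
-69*(-39 - 34)*(5 - 40)*35 = -(-5037)*(-35)*35 = -69*2555*35 = -176295*35 = -6170325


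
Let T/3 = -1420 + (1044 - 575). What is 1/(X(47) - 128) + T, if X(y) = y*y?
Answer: -5937092/2081 ≈ -2853.0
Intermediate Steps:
X(y) = y**2
T = -2853 (T = 3*(-1420 + (1044 - 575)) = 3*(-1420 + 469) = 3*(-951) = -2853)
1/(X(47) - 128) + T = 1/(47**2 - 128) - 2853 = 1/(2209 - 128) - 2853 = 1/2081 - 2853 = -5937092/2081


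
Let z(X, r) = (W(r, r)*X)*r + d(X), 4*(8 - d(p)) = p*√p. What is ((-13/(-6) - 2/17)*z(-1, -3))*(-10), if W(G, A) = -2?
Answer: -2090/51 - 1045*I/204 ≈ -40.98 - 5.1226*I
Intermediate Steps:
d(p) = 8 - p^(3/2)/4 (d(p) = 8 - p*√p/4 = 8 - p^(3/2)/4)
z(X, r) = 8 - X^(3/2)/4 - 2*X*r (z(X, r) = (-2*X)*r + (8 - X^(3/2)/4) = -2*X*r + (8 - X^(3/2)/4) = 8 - X^(3/2)/4 - 2*X*r)
((-13/(-6) - 2/17)*z(-1, -3))*(-10) = ((-13/(-6) - 2/17)*(8 - (-1)*I/4 - 2*(-1)*(-3)))*(-10) = ((-13*(-⅙) - 2*1/17)*(8 - (-1)*I/4 - 6))*(-10) = ((13/6 - 2/17)*(8 + I/4 - 6))*(-10) = (209*(2 + I/4)/102)*(-10) = (209/51 + 209*I/408)*(-10) = -2090/51 - 1045*I/204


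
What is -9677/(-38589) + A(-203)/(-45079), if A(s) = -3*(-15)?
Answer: 434492978/1739553531 ≈ 0.24977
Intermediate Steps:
A(s) = 45
-9677/(-38589) + A(-203)/(-45079) = -9677/(-38589) + 45/(-45079) = -9677*(-1/38589) + 45*(-1/45079) = 9677/38589 - 45/45079 = 434492978/1739553531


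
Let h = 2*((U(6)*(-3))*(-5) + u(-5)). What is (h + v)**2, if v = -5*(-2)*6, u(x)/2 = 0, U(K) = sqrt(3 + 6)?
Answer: 22500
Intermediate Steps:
U(K) = 3 (U(K) = sqrt(9) = 3)
u(x) = 0 (u(x) = 2*0 = 0)
h = 90 (h = 2*((3*(-3))*(-5) + 0) = 2*(-9*(-5) + 0) = 2*(45 + 0) = 2*45 = 90)
v = 60 (v = 10*6 = 60)
(h + v)**2 = (90 + 60)**2 = 150**2 = 22500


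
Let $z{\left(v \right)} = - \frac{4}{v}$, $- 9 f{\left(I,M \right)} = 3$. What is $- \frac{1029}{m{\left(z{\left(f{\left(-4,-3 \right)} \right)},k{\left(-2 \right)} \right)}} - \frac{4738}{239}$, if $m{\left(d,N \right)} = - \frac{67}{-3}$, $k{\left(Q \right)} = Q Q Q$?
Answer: $- \frac{1055239}{16013} \approx -65.899$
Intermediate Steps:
$f{\left(I,M \right)} = - \frac{1}{3}$ ($f{\left(I,M \right)} = \left(- \frac{1}{9}\right) 3 = - \frac{1}{3}$)
$k{\left(Q \right)} = Q^{3}$ ($k{\left(Q \right)} = Q^{2} Q = Q^{3}$)
$m{\left(d,N \right)} = \frac{67}{3}$ ($m{\left(d,N \right)} = \left(-67\right) \left(- \frac{1}{3}\right) = \frac{67}{3}$)
$- \frac{1029}{m{\left(z{\left(f{\left(-4,-3 \right)} \right)},k{\left(-2 \right)} \right)}} - \frac{4738}{239} = - \frac{1029}{\frac{67}{3}} - \frac{4738}{239} = \left(-1029\right) \frac{3}{67} - \frac{4738}{239} = - \frac{3087}{67} - \frac{4738}{239} = - \frac{1055239}{16013}$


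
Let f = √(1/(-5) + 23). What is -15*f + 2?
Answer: 2 - 3*√570 ≈ -69.624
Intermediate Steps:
f = √570/5 (f = √(-⅕ + 23) = √(114/5) = √570/5 ≈ 4.7749)
-15*f + 2 = -3*√570 + 2 = 2 - 3*√570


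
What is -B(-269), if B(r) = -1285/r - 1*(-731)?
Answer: -197924/269 ≈ -735.78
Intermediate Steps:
B(r) = 731 - 1285/r (B(r) = -1285/r + 731 = 731 - 1285/r)
-B(-269) = -(731 - 1285/(-269)) = -(731 - 1285*(-1/269)) = -(731 + 1285/269) = -1*197924/269 = -197924/269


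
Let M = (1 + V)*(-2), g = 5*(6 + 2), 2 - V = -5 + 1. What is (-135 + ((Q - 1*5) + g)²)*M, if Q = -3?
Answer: -12446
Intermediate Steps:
V = 6 (V = 2 - (-5 + 1) = 2 - 1*(-4) = 2 + 4 = 6)
g = 40 (g = 5*8 = 40)
M = -14 (M = (1 + 6)*(-2) = 7*(-2) = -14)
(-135 + ((Q - 1*5) + g)²)*M = (-135 + ((-3 - 1*5) + 40)²)*(-14) = (-135 + ((-3 - 5) + 40)²)*(-14) = (-135 + (-8 + 40)²)*(-14) = (-135 + 32²)*(-14) = (-135 + 1024)*(-14) = 889*(-14) = -12446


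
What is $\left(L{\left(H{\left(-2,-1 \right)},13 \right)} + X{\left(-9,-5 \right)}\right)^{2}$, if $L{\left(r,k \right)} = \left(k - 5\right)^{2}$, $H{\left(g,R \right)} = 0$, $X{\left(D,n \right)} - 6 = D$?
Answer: $3721$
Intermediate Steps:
$X{\left(D,n \right)} = 6 + D$
$L{\left(r,k \right)} = \left(-5 + k\right)^{2}$
$\left(L{\left(H{\left(-2,-1 \right)},13 \right)} + X{\left(-9,-5 \right)}\right)^{2} = \left(\left(-5 + 13\right)^{2} + \left(6 - 9\right)\right)^{2} = \left(8^{2} - 3\right)^{2} = \left(64 - 3\right)^{2} = 61^{2} = 3721$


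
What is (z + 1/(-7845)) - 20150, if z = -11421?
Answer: -247674496/7845 ≈ -31571.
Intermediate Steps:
(z + 1/(-7845)) - 20150 = (-11421 + 1/(-7845)) - 20150 = (-11421 - 1/7845) - 20150 = -89597746/7845 - 20150 = -247674496/7845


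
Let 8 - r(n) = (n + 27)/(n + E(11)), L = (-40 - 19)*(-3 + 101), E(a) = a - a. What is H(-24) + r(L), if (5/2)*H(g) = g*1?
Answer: -75031/28910 ≈ -2.5953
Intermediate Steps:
E(a) = 0
H(g) = 2*g/5 (H(g) = 2*(g*1)/5 = 2*g/5)
L = -5782 (L = -59*98 = -5782)
r(n) = 8 - (27 + n)/n (r(n) = 8 - (n + 27)/(n + 0) = 8 - (27 + n)/n)
H(-24) + r(L) = (⅖)*(-24) + (7 - 27/(-5782)) = -48/5 + (7 - 27*(-1/5782)) = -48/5 + (7 + 27/5782) = -48/5 + 40501/5782 = -75031/28910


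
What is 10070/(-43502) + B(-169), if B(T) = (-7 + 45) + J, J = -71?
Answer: -722818/21751 ≈ -33.232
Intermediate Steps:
B(T) = -33 (B(T) = (-7 + 45) - 71 = 38 - 71 = -33)
10070/(-43502) + B(-169) = 10070/(-43502) - 33 = 10070*(-1/43502) - 33 = -5035/21751 - 33 = -722818/21751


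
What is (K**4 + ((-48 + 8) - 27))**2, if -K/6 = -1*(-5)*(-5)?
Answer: 256288994662504489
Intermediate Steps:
K = 150 (K = -6*(-1*(-5))*(-5) = -30*(-5) = -6*(-25) = 150)
(K**4 + ((-48 + 8) - 27))**2 = (150**4 + ((-48 + 8) - 27))**2 = (506250000 + (-40 - 27))**2 = (506250000 - 67)**2 = 506249933**2 = 256288994662504489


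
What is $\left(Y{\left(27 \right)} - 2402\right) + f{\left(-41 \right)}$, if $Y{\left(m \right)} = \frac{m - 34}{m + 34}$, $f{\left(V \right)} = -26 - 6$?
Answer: $- \frac{148481}{61} \approx -2434.1$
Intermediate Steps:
$f{\left(V \right)} = -32$
$Y{\left(m \right)} = \frac{-34 + m}{34 + m}$
$\left(Y{\left(27 \right)} - 2402\right) + f{\left(-41 \right)} = \left(\frac{-34 + 27}{34 + 27} - 2402\right) - 32 = \left(\frac{1}{61} \left(-7\right) - 2402\right) - 32 = \left(- \frac{7}{61} - 2402\right) - 32 = - \frac{146529}{61} - 32 = - \frac{148481}{61}$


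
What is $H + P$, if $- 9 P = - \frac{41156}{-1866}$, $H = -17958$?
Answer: $- \frac{150813904}{8397} \approx -17960.0$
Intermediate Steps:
$P = - \frac{20578}{8397}$ ($P = - \frac{\left(-1\right) \frac{41156}{-1866}}{9} = - \frac{\left(-1\right) 41156 \left(- \frac{1}{1866}\right)}{9} = - \frac{\left(-1\right) \left(- \frac{20578}{933}\right)}{9} = \left(- \frac{1}{9}\right) \frac{20578}{933} = - \frac{20578}{8397} \approx -2.4506$)
$H + P = -17958 - \frac{20578}{8397} = - \frac{150813904}{8397}$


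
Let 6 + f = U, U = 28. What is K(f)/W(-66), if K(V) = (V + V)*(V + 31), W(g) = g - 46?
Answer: -583/28 ≈ -20.821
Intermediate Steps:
f = 22 (f = -6 + 28 = 22)
W(g) = -46 + g
K(V) = 2*V*(31 + V) (K(V) = (2*V)*(31 + V) = 2*V*(31 + V))
K(f)/W(-66) = (2*22*(31 + 22))/(-46 - 66) = (2*22*53)/(-112) = 2332*(-1/112) = -583/28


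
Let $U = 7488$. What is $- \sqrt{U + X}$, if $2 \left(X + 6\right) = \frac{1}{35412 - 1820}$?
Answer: $- \frac{\sqrt{2110714223111}}{16796} \approx -86.499$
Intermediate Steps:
$X = - \frac{403103}{67184}$ ($X = -6 + \frac{1}{2 \left(35412 - 1820\right)} = -6 + \frac{1}{2 \cdot 33592} = -6 + \frac{1}{2} \cdot \frac{1}{33592} = -6 + \frac{1}{67184} = - \frac{403103}{67184} \approx -6.0$)
$- \sqrt{U + X} = - \sqrt{7488 - \frac{403103}{67184}} = - \sqrt{\frac{502670689}{67184}} = - \frac{\sqrt{2110714223111}}{16796}$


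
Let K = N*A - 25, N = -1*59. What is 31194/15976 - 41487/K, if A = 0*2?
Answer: 331788081/199700 ≈ 1661.4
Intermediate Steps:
A = 0
N = -59
K = -25 (K = -59*0 - 25 = 0 - 25 = -25)
31194/15976 - 41487/K = 31194/15976 - 41487/(-25) = 31194*(1/15976) - 41487*(-1/25) = 15597/7988 + 41487/25 = 331788081/199700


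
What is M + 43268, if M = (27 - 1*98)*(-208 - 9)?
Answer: 58675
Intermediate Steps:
M = 15407 (M = (27 - 98)*(-217) = -71*(-217) = 15407)
M + 43268 = 15407 + 43268 = 58675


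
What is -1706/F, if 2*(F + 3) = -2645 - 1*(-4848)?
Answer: -3412/2197 ≈ -1.5530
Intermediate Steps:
F = 2197/2 (F = -3 + (-2645 - 1*(-4848))/2 = -3 + (-2645 + 4848)/2 = -3 + (½)*2203 = -3 + 2203/2 = 2197/2 ≈ 1098.5)
-1706/F = -1706/2197/2 = -1706*2/2197 = -3412/2197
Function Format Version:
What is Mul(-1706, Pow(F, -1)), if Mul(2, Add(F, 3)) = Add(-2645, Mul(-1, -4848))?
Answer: Rational(-3412, 2197) ≈ -1.5530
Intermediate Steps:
F = Rational(2197, 2) (F = Add(-3, Mul(Rational(1, 2), Add(-2645, Mul(-1, -4848)))) = Add(-3, Mul(Rational(1, 2), Add(-2645, 4848))) = Add(-3, Mul(Rational(1, 2), 2203)) = Add(-3, Rational(2203, 2)) = Rational(2197, 2) ≈ 1098.5)
Mul(-1706, Pow(F, -1)) = Mul(-1706, Pow(Rational(2197, 2), -1)) = Mul(-1706, Rational(2, 2197)) = Rational(-3412, 2197)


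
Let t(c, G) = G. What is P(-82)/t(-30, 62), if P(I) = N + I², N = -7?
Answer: 6717/62 ≈ 108.34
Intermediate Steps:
P(I) = -7 + I²
P(-82)/t(-30, 62) = (-7 + (-82)²)/62 = (-7 + 6724)*(1/62) = 6717*(1/62) = 6717/62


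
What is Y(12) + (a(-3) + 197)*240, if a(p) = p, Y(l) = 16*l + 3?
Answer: 46755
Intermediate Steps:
Y(l) = 3 + 16*l
Y(12) + (a(-3) + 197)*240 = (3 + 16*12) + (-3 + 197)*240 = (3 + 192) + 194*240 = 195 + 46560 = 46755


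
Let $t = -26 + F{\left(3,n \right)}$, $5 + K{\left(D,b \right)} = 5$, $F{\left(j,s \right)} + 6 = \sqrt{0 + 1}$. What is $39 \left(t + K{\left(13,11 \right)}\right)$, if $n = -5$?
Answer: $-1209$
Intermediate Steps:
$F{\left(j,s \right)} = -5$ ($F{\left(j,s \right)} = -6 + \sqrt{0 + 1} = -6 + \sqrt{1} = -6 + 1 = -5$)
$K{\left(D,b \right)} = 0$ ($K{\left(D,b \right)} = -5 + 5 = 0$)
$t = -31$ ($t = -26 - 5 = -31$)
$39 \left(t + K{\left(13,11 \right)}\right) = 39 \left(-31 + 0\right) = 39 \left(-31\right) = -1209$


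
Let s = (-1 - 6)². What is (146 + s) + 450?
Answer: 645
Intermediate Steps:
s = 49 (s = (-7)² = 49)
(146 + s) + 450 = (146 + 49) + 450 = 195 + 450 = 645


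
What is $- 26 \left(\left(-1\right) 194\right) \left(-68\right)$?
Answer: $-342992$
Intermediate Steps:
$- 26 \left(\left(-1\right) 194\right) \left(-68\right) = \left(-26\right) \left(-194\right) \left(-68\right) = 5044 \left(-68\right) = -342992$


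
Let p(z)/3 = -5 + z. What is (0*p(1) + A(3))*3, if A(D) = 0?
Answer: 0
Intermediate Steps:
p(z) = -15 + 3*z (p(z) = 3*(-5 + z) = -15 + 3*z)
(0*p(1) + A(3))*3 = (0*(-15 + 3*1) + 0)*3 = (0*(-15 + 3) + 0)*3 = (0*(-12) + 0)*3 = (0 + 0)*3 = 0*3 = 0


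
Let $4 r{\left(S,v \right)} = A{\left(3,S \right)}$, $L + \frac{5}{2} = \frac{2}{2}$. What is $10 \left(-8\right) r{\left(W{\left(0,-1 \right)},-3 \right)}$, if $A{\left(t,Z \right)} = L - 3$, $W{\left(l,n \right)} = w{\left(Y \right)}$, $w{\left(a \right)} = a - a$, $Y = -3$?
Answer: $90$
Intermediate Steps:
$w{\left(a \right)} = 0$
$L = - \frac{3}{2}$ ($L = - \frac{5}{2} + \frac{2}{2} = - \frac{5}{2} + 2 \cdot \frac{1}{2} = - \frac{5}{2} + 1 = - \frac{3}{2} \approx -1.5$)
$W{\left(l,n \right)} = 0$
$A{\left(t,Z \right)} = - \frac{9}{2}$ ($A{\left(t,Z \right)} = - \frac{3}{2} - 3 = - \frac{9}{2}$)
$r{\left(S,v \right)} = - \frac{9}{8}$ ($r{\left(S,v \right)} = \frac{1}{4} \left(- \frac{9}{2}\right) = - \frac{9}{8}$)
$10 \left(-8\right) r{\left(W{\left(0,-1 \right)},-3 \right)} = 10 \left(-8\right) \left(- \frac{9}{8}\right) = \left(-80\right) \left(- \frac{9}{8}\right) = 90$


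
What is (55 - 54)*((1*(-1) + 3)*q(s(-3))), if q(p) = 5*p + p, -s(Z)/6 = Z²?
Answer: -648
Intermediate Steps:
s(Z) = -6*Z²
q(p) = 6*p
(55 - 54)*((1*(-1) + 3)*q(s(-3))) = (55 - 54)*((1*(-1) + 3)*(6*(-6*(-3)²))) = 1*((-1 + 3)*(6*(-6*9))) = 1*(2*(6*(-54))) = 1*(2*(-324)) = 1*(-648) = -648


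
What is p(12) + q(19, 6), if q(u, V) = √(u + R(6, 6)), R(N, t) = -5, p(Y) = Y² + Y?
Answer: 156 + √14 ≈ 159.74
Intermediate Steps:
p(Y) = Y + Y²
q(u, V) = √(-5 + u) (q(u, V) = √(u - 5) = √(-5 + u))
p(12) + q(19, 6) = 12*(1 + 12) + √(-5 + 19) = 12*13 + √14 = 156 + √14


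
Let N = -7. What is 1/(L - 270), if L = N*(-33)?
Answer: -1/39 ≈ -0.025641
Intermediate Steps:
L = 231 (L = -7*(-33) = 231)
1/(L - 270) = 1/(231 - 270) = 1/(-39) = -1/39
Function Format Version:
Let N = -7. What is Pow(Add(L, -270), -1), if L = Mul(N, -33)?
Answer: Rational(-1, 39) ≈ -0.025641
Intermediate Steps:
L = 231 (L = Mul(-7, -33) = 231)
Pow(Add(L, -270), -1) = Pow(Add(231, -270), -1) = Pow(-39, -1) = Rational(-1, 39)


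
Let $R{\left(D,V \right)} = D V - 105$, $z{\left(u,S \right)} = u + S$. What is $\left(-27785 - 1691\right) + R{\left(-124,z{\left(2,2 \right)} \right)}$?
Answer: $-30077$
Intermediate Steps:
$z{\left(u,S \right)} = S + u$
$R{\left(D,V \right)} = -105 + D V$
$\left(-27785 - 1691\right) + R{\left(-124,z{\left(2,2 \right)} \right)} = \left(-27785 - 1691\right) - \left(105 + 124 \left(2 + 2\right)\right) = -29476 - 601 = -30077$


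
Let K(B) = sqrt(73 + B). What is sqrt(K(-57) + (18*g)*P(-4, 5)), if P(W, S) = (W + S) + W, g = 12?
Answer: 2*I*sqrt(161) ≈ 25.377*I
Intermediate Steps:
P(W, S) = S + 2*W (P(W, S) = (S + W) + W = S + 2*W)
sqrt(K(-57) + (18*g)*P(-4, 5)) = sqrt(sqrt(73 - 57) + (18*12)*(5 + 2*(-4))) = sqrt(sqrt(16) + 216*(5 - 8)) = sqrt(4 + 216*(-3)) = sqrt(4 - 648) = sqrt(-644) = 2*I*sqrt(161)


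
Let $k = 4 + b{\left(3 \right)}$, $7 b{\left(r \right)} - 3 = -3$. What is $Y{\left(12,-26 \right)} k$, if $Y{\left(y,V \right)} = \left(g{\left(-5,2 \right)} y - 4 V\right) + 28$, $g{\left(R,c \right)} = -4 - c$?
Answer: $240$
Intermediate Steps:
$b{\left(r \right)} = 0$ ($b{\left(r \right)} = \frac{3}{7} + \frac{1}{7} \left(-3\right) = \frac{3}{7} - \frac{3}{7} = 0$)
$Y{\left(y,V \right)} = 28 - 6 y - 4 V$ ($Y{\left(y,V \right)} = \left(\left(-4 - 2\right) y - 4 V\right) + 28 = \left(- 6 y - 4 V\right) + 28 = 28 - 6 y - 4 V$)
$k = 4$ ($k = 4 + 0 = 4$)
$Y{\left(12,-26 \right)} k = \left(28 - 72 - -104\right) 4 = \left(28 - 72 + 104\right) 4 = 60 \cdot 4 = 240$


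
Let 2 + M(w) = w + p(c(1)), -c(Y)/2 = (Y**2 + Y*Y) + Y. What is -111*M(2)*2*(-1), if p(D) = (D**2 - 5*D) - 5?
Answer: 13542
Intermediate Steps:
c(Y) = -4*Y**2 - 2*Y (c(Y) = -2*((Y**2 + Y*Y) + Y) = -2*((Y**2 + Y**2) + Y) = -2*(2*Y**2 + Y) = -2*(Y + 2*Y**2) = -4*Y**2 - 2*Y)
p(D) = -5 + D**2 - 5*D
M(w) = 59 + w (M(w) = -2 + (w + (-5 + (-2*1*(1 + 2*1))**2 - (-10)*(1 + 2*1))) = -2 + (w + (-5 + (-2*1*(1 + 2))**2 - (-10)*(1 + 2))) = -2 + (w + (-5 + (-2*1*3)**2 - (-10)*3)) = -2 + (w + (-5 + (-6)**2 - 5*(-6))) = -2 + (w + (-5 + 36 + 30)) = -2 + (w + 61) = -2 + (61 + w) = 59 + w)
-111*M(2)*2*(-1) = -111*(59 + 2)*2*(-1) = -111*61*2*(-1) = -13542*(-1) = -111*(-122) = 13542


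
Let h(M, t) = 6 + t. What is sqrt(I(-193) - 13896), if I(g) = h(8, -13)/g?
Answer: I*sqrt(517610753)/193 ≈ 117.88*I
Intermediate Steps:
I(g) = -7/g (I(g) = (6 - 13)/g = -7/g)
sqrt(I(-193) - 13896) = sqrt(-7/(-193) - 13896) = sqrt(-7*(-1/193) - 13896) = sqrt(7/193 - 13896) = sqrt(-2681921/193) = I*sqrt(517610753)/193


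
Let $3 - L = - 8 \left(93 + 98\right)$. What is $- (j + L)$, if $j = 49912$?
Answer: $-51443$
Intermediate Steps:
$L = 1531$ ($L = 3 - - 8 \left(93 + 98\right) = 3 - \left(-8\right) 191 = 3 - -1528 = 3 + 1528 = 1531$)
$- (j + L) = - (49912 + 1531) = \left(-1\right) 51443 = -51443$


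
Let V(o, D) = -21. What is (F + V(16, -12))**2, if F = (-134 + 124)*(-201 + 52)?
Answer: 2157961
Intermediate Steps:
F = 1490 (F = -10*(-149) = 1490)
(F + V(16, -12))**2 = (1490 - 21)**2 = 1469**2 = 2157961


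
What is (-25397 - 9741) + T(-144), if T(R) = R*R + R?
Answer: -14546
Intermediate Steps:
T(R) = R + R**2 (T(R) = R**2 + R = R + R**2)
(-25397 - 9741) + T(-144) = (-25397 - 9741) - 144*(1 - 144) = -35138 - 144*(-143) = -35138 + 20592 = -14546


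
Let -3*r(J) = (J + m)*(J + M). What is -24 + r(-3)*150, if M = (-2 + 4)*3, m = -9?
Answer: 1776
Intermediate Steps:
M = 6 (M = 2*3 = 6)
r(J) = -(-9 + J)*(6 + J)/3 (r(J) = -(J - 9)*(J + 6)/3 = -(-9 + J)*(6 + J)/3)
-24 + r(-3)*150 = -24 + (18 - 3 - 1/3*(-3)**2)*150 = -24 + (18 - 3 - 1/3*9)*150 = -24 + (18 - 3 - 3)*150 = -24 + 12*150 = -24 + 1800 = 1776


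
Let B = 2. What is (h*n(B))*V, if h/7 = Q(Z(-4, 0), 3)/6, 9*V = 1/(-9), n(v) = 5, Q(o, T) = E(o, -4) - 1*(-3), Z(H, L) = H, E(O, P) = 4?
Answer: -245/486 ≈ -0.50412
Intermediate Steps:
Q(o, T) = 7 (Q(o, T) = 4 - 1*(-3) = 4 + 3 = 7)
V = -1/81 (V = (1/9)/(-9) = (1/9)*(-1/9) = -1/81 ≈ -0.012346)
h = 49/6 (h = 7*(7/6) = 49/6 ≈ 8.1667)
(h*n(B))*V = ((49/6)*5)*(-1/81) = (245/6)*(-1/81) = -245/486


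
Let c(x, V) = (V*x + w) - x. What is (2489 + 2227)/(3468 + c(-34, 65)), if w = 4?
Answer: 131/36 ≈ 3.6389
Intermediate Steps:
c(x, V) = 4 - x + V*x (c(x, V) = (V*x + 4) - x = (4 + V*x) - x = 4 - x + V*x)
(2489 + 2227)/(3468 + c(-34, 65)) = (2489 + 2227)/(3468 + (4 - 1*(-34) + 65*(-34))) = 4716/(3468 + (4 + 34 - 2210)) = 4716/(3468 - 2172) = 4716/1296 = 4716*(1/1296) = 131/36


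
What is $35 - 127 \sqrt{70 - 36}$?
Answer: $35 - 127 \sqrt{34} \approx -705.53$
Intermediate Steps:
$35 - 127 \sqrt{70 - 36} = 35 - 127 \sqrt{34}$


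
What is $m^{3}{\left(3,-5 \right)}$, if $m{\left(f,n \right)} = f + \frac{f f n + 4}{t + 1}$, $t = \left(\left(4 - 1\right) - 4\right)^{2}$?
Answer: $- \frac{42875}{8} \approx -5359.4$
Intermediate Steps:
$t = 1$ ($t = \left(3 - 4\right)^{2} = \left(-1\right)^{2} = 1$)
$m{\left(f,n \right)} = 2 + f + \frac{n f^{2}}{2}$ ($m{\left(f,n \right)} = f + \frac{f f n + 4}{1 + 1} = f + \frac{f^{2} n + 4}{2} = f + \left(n f^{2} + 4\right) \frac{1}{2} = f + \left(4 + n f^{2}\right) \frac{1}{2} = f + \left(2 + \frac{n f^{2}}{2}\right) = 2 + f + \frac{n f^{2}}{2}$)
$m^{3}{\left(3,-5 \right)} = \left(2 + 3 + \frac{1}{2} \left(-5\right) 3^{2}\right)^{3} = \left(2 + 3 + \frac{1}{2} \left(-5\right) 9\right)^{3} = \left(2 + 3 - \frac{45}{2}\right)^{3} = \left(- \frac{35}{2}\right)^{3} = - \frac{42875}{8}$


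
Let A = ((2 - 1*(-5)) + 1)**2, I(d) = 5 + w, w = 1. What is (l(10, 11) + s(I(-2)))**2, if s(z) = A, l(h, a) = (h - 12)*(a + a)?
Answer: 400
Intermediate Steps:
I(d) = 6 (I(d) = 5 + 1 = 6)
l(h, a) = 2*a*(-12 + h) (l(h, a) = (-12 + h)*(2*a) = 2*a*(-12 + h))
A = 64 (A = ((2 + 5) + 1)**2 = (7 + 1)**2 = 8**2 = 64)
s(z) = 64
(l(10, 11) + s(I(-2)))**2 = (2*11*(-12 + 10) + 64)**2 = (2*11*(-2) + 64)**2 = (-44 + 64)**2 = 20**2 = 400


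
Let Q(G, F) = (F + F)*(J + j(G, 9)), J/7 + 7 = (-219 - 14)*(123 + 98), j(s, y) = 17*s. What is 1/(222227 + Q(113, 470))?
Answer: -1/336842033 ≈ -2.9688e-9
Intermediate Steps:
J = -360500 (J = -49 + 7*((-219 - 14)*(123 + 98)) = -49 + 7*(-233*221) = -49 + 7*(-51493) = -49 - 360451 = -360500)
Q(G, F) = 2*F*(-360500 + 17*G) (Q(G, F) = (F + F)*(-360500 + 17*G) = (2*F)*(-360500 + 17*G) = 2*F*(-360500 + 17*G))
1/(222227 + Q(113, 470)) = 1/(222227 + 2*470*(-360500 + 17*113)) = 1/(222227 + 2*470*(-360500 + 1921)) = 1/(222227 + 2*470*(-358579)) = 1/(222227 - 337064260) = 1/(-336842033) = -1/336842033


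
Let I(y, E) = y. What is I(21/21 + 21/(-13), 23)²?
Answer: 64/169 ≈ 0.37870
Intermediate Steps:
I(21/21 + 21/(-13), 23)² = (21/21 + 21/(-13))² = (21*(1/21) + 21*(-1/13))² = (1 - 21/13)² = (-8/13)² = 64/169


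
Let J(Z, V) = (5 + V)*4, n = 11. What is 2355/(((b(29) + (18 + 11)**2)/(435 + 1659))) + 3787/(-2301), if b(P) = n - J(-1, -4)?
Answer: 5671935497/975624 ≈ 5813.6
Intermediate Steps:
J(Z, V) = 20 + 4*V
b(P) = 7 (b(P) = 11 - (20 + 4*(-4)) = 11 - (20 - 16) = 11 - 1*4 = 11 - 4 = 7)
2355/(((b(29) + (18 + 11)**2)/(435 + 1659))) + 3787/(-2301) = 2355/(((7 + (18 + 11)**2)/(435 + 1659))) + 3787/(-2301) = 2355/(((7 + 29**2)/2094)) + 3787*(-1/2301) = 2355/(((7 + 841)*(1/2094))) - 3787/2301 = 2355/((848*(1/2094))) - 3787/2301 = 2355/(424/1047) - 3787/2301 = 2355*(1047/424) - 3787/2301 = 2465685/424 - 3787/2301 = 5671935497/975624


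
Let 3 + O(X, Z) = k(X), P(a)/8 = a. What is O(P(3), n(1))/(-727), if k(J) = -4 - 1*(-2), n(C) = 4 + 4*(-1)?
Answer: 5/727 ≈ 0.0068776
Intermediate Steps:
P(a) = 8*a
n(C) = 0 (n(C) = 4 - 4 = 0)
k(J) = -2 (k(J) = -4 + 2 = -2)
O(X, Z) = -5 (O(X, Z) = -3 - 2 = -5)
O(P(3), n(1))/(-727) = -5/(-727) = -5*(-1/727) = 5/727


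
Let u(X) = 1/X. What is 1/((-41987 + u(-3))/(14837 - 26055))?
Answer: 16827/62981 ≈ 0.26718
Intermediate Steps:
1/((-41987 + u(-3))/(14837 - 26055)) = 1/((-41987 + 1/(-3))/(14837 - 26055)) = 1/((-41987 - ⅓)/(-11218)) = 1/(-125962/3*(-1/11218)) = 1/(62981/16827) = 16827/62981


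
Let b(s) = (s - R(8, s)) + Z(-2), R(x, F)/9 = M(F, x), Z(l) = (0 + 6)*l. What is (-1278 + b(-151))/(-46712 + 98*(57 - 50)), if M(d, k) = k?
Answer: 1513/46026 ≈ 0.032873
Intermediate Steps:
Z(l) = 6*l
R(x, F) = 9*x
b(s) = -84 + s (b(s) = (s - 9*8) + 6*(-2) = (s - 1*72) - 12 = (s - 72) - 12 = (-72 + s) - 12 = -84 + s)
(-1278 + b(-151))/(-46712 + 98*(57 - 50)) = (-1278 + (-84 - 151))/(-46712 + 98*(57 - 50)) = (-1278 - 235)/(-46712 + 98*7) = -1513/(-46712 + 686) = -1513/(-46026) = -1513*(-1/46026) = 1513/46026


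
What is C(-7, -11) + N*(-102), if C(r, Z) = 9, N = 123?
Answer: -12537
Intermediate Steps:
C(-7, -11) + N*(-102) = 9 + 123*(-102) = 9 - 12546 = -12537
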